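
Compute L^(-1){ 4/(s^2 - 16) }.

Since L{sinh(4t)} = 4/(s^2 - 16), the inverse is sinh(4*t).

sinh(4*t)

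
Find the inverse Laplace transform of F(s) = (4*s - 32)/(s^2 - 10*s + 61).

-2*exp(5*t)*sin(6*t) + 4*exp(5*t)*cos(6*t)

Complete the square in the denominator: s^2 - 10*s + 61 = (s - 5)^2 + 6^2.
Split the numerator to match: 4*s - 32 = 4·(s - 5) - 2·6.
Invert each term: 4·(s - 5)/((s - 5)^2 + 36) ↔ 4e^(5t)cos(6t); -2·6/((s - 5)^2 + 36) ↔ -2e^(5t)sin(6t).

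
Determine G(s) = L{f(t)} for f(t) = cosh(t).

G(s) = s/(s^2 - 1)

L{cosh(t)} = s/(s^2 - 1).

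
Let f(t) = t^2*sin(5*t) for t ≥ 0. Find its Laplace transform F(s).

F(s) = 10*(3*s^2 - 25)/(s^2 + 25)^3

L{sin(5t)} = 5/(s^2 + 25).
Then apply L{t^2·g(t)} = (-1)^2 d^2/ds^2[G(s)] with G(s) = 5/(s^2 + 25):
differentiating 2 times and applying the sign gives 10*(3*s^2 - 25)/(s^2 + 25)^3.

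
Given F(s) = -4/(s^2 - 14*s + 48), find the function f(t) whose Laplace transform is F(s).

Rewrite the denominator: s^2 - 14*s + 48 = (s - 7)^2 - 1.
The form in (s - 7) signals a first-shifting-theorem factor e^(7t).
Since L{sinh(t)} = 1/(s^2 - 1), the inverse is exp(7*t)*sinh(t), scaled by -4.

f(t) = -4*exp(7*t)*sinh(t)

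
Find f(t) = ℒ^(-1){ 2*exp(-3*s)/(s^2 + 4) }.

f(t) = Heaviside(t - 3)*(sin(2*t - 6))

The factor e^(-3s) signals a time shift by c = 3 (second shifting theorem).
L{sin(2t)} = 2/(s^2 + 4), so L^-1{2/(s^2 + 4)} = sin(2*t).
Hence the inverse is u(t - 3) times that function evaluated at t - 3.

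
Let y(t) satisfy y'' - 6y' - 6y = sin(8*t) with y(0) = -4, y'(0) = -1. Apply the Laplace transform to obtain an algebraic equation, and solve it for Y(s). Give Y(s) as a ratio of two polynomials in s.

Y(s) = (-4*s^3 + 23*s^2 - 256*s + 1480)/(s^4 - 6*s^3 + 58*s^2 - 384*s - 384)

Transform both sides with L{·}.
The derivative rules (L{y''} = s^2 Y - s·y(0) - y'(0) and L{y'} = sY - y(0), with y(0) = -4, y'(0) = -1) turn the left side into (s^2 - 6*s - 6)Y - (-4*s + 23).
The right side is L{sin(8*t)} = 8/(s^2 + 64).
So (s^2 - 6*s - 6)Y = 8/(s^2 + 64) + (-4*s + 23).
Isolate Y and clear denominators.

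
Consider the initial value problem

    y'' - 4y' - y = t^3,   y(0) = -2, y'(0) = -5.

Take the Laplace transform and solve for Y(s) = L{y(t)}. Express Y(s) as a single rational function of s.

Take the Laplace transform of both sides.
Using L{y''} = s^2 Y - s·y(0) - y'(0) and L{y'} = sY - y(0), with y(0) = -2, y'(0) = -5, the left side becomes (s^2 - 4*s - 1)Y - (-2*s + 3).
The right side is L{t^3} = 6/s^4.
So (s^2 - 4*s - 1)Y = 6/s^4 + (-2*s + 3).
Isolate Y and clear denominators.

Y(s) = (-2*s^5 + 3*s^4 + 6)/(s^6 - 4*s^5 - s^4)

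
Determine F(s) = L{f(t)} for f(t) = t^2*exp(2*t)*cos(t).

F(s) = 2*(s - 2)*(s^2 - 4*s + 1)/(s^2 - 4*s + 5)^3

L{cos(t)} = s/(s^2 + 1).
Multiplying by e^(2t) shifts s → s - 2, so L{exp(2*t)*cos(t)} = (s - 2)/((s - 2)^2 + 1).
Then apply L{t^2·g(t)} = (-1)^2 d^2/ds^2[G(s)] with G(s) = (s - 2)/((s - 2)^2 + 1):
differentiating 2 times and applying the sign gives 2*(s - 2)*(s^2 - 4*s + 1)/(s^2 - 4*s + 5)^3.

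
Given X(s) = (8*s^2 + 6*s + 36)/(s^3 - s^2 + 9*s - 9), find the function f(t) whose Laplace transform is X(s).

f(t) = 5*exp(t) + 3*sin(3*t) + 3*cos(3*t)

Factor the denominator: s^3 - s^2 + 9*s - 9 = (s - 1)*(s^2 + 9).
Partial fraction decomposition gives [5/(s - 1)] + [3*s/(s^2 + 9)] + [9/(s^2 + 9)].
Invert each term: 5/(s - 1) ↔ 5e^(t); 3·s/(s^2 + 9) ↔ 3cos(3t); 3·3/(s^2 + 9) ↔ 3sin(3t).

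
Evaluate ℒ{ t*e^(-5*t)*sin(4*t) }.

L{sin(4t)} = 4/(s^2 + 16).
Multiplying by e^(-5t) shifts s → s + 5, so L{e^(-5*t)*sin(4*t)} = 4/((s + 5)^2 + 16).
Then apply L{t·g(t)} = -d/ds[G(s)] with G(s) = 4/((s + 5)^2 + 16):
differentiating 1 time and applying the sign gives 8*(s + 5)/(s^2 + 10*s + 41)^2.

8*(s + 5)/(s^2 + 10*s + 41)^2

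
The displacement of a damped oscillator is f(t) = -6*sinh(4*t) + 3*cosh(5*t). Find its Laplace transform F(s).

F(s) = 3*s/(s^2 - 25) - 24/(s^2 - 16)

By linearity of the Laplace transform, transform each term separately.
(-6)·[L{sinh(4t)} = 4/(s^2 - 16)]; (3)·[L{cosh(5t)} = s/(s^2 - 25)].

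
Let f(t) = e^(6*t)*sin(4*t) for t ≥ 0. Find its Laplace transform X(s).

L{sin(4t)} = 4/(s^2 + 16).
By the first shifting theorem, multiplying by e^(6t) replaces s with s - 6.

X(s) = 4/((s - 6)^2 + 16)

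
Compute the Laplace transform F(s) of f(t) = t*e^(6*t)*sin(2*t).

F(s) = 4*(s - 6)/(s^2 - 12*s + 40)^2

L{sin(2t)} = 2/(s^2 + 4).
Multiplying by e^(6t) shifts s → s - 6, so L{e^(6*t)*sin(2*t)} = 2/((s - 6)^2 + 4).
Then apply L{t·g(t)} = -d/ds[G(s)] with G(s) = 2/((s - 6)^2 + 4):
differentiating 1 time and applying the sign gives 4*(s - 6)/(s^2 - 12*s + 40)^2.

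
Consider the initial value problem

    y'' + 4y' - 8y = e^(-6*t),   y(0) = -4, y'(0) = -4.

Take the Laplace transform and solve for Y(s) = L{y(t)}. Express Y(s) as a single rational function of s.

Y(s) = (-4*s^2 - 44*s - 119)/(s^3 + 10*s^2 + 16*s - 48)

Transform both sides with L{·}.
With L{y''} = s^2 Y - s·y(0) - y'(0) and L{y'} = sY - y(0), with y(0) = -4, y'(0) = -4: the LHS transforms to (s^2 + 4*s - 8)Y - (-4*s - 20).
The right side is L{e^(-6*t)} = 1/(s + 6).
So (s^2 + 4*s - 8)Y = 1/(s + 6) + (-4*s - 20).
Solve for Y(s) and write it as one ratio of polynomials.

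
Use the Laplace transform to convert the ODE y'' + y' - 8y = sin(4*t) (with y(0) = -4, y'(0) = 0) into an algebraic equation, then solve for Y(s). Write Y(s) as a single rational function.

Apply the Laplace transform to the equation.
With L{y''} = s^2 Y - s·y(0) - y'(0) and L{y'} = sY - y(0), with y(0) = -4, y'(0) = 0: the LHS transforms to (s^2 + s - 8)Y - (-4*s - 4).
The right side is L{sin(4*t)} = 4/(s^2 + 16).
So (s^2 + s - 8)Y = 4/(s^2 + 16) + (-4*s - 4).
Isolate Y and clear denominators.

Y(s) = (-4*s^3 - 4*s^2 - 64*s - 60)/(s^4 + s^3 + 8*s^2 + 16*s - 128)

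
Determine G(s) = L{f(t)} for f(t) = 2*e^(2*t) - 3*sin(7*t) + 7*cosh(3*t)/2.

G(s) = 7*s/(2*(s^2 - 9)) - 21/(s^2 + 49) + 2/(s - 2)

By linearity of the Laplace transform, transform each term separately.
(2)·[L{e^(2t)} = 1/(s - 2)]; (-3)·[L{sin(7t)} = 7/(s^2 + 49)]; (7/2)·[L{cosh(3t)} = s/(s^2 - 9)].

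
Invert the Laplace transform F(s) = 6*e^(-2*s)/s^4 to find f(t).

f(t) = Heaviside(t - 2)*((t - 2)^3)

The factor e^(-2s) signals a time shift by c = 2 (second shifting theorem).
L{t^3} = 3!/s^4 = 6/s^4, so L^-1{6/s^4} = t^3.
Hence the inverse is u(t - 2) times that function evaluated at t - 2.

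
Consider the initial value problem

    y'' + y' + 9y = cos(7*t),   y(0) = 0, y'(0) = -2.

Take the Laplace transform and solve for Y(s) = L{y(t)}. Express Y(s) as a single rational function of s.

Take the Laplace transform of both sides.
Using L{y''} = s^2 Y - s·y(0) - y'(0) and L{y'} = sY - y(0), with y(0) = 0, y'(0) = -2, the left side becomes (s^2 + s + 9)Y - (-2).
The right side is L{cos(7*t)} = s/(s^2 + 49).
So (s^2 + s + 9)Y = s/(s^2 + 49) + (-2).
Solve for Y(s) and write it as one ratio of polynomials.

Y(s) = (-2*s^2 + s - 98)/(s^4 + s^3 + 58*s^2 + 49*s + 441)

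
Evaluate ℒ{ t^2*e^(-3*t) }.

2/(s + 3)^3

L{t^2} = 2!/s^3 = 2/s^3.
By the first shifting theorem, multiplying by e^(-3t) replaces s with s + 3.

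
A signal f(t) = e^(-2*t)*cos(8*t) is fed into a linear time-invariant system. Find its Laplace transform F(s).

F(s) = (s + 2)/((s + 2)^2 + 64)

L{cos(8t)} = s/(s^2 + 64).
By the first shifting theorem, multiplying by e^(-2t) replaces s with s + 2.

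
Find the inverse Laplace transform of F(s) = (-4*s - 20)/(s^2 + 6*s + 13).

-4*exp(-3*t)*sin(2*t) - 4*exp(-3*t)*cos(2*t)

Complete the square in the denominator: s^2 + 6*s + 13 = (s + 3)^2 + 2^2.
Split the numerator to match: -4*s - 20 = -4·(s + 3) - 4·2.
Invert each term: -4·(s + 3)/((s + 3)^2 + 4) ↔ -4e^(-3t)cos(2t); -4·2/((s + 3)^2 + 4) ↔ -4e^(-3t)sin(2t).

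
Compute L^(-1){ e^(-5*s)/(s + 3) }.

Heaviside(t - 5)*(exp(-3*t + 15))

The factor e^(-5s) signals a time shift by c = 5 (second shifting theorem).
L{e^(-3t)} = 1/(s + 3), so L^-1{1/(s + 3)} = e^(-3*t).
Hence the inverse is u(t - 5) times that function evaluated at t - 5.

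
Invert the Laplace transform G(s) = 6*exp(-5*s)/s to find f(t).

f(t) = Heaviside(t - 5)*(6)

The factor e^(-5s) signals a time shift by c = 5 (second shifting theorem).
L{6} = 6/s, so L^-1{6/s} = 6.
Hence the inverse is u(t - 5) times that function evaluated at t - 5.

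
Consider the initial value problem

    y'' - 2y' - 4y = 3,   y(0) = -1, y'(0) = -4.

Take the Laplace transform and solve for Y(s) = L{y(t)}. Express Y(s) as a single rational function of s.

Transform both sides with L{·}.
Using L{y''} = s^2 Y - s·y(0) - y'(0) and L{y'} = sY - y(0), with y(0) = -1, y'(0) = -4, the left side becomes (s^2 - 2*s - 4)Y - (-s - 2).
The right side is L{3} = 3/s.
So (s^2 - 2*s - 4)Y = 3/s + (-s - 2).
Isolate Y and clear denominators.

Y(s) = (-s^2 - 2*s + 3)/(s^3 - 2*s^2 - 4*s)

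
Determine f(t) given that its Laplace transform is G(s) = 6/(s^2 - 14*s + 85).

Rewrite the denominator: s^2 - 14*s + 85 = (s - 7)^2 + 36.
The form in (s - 7) signals a first-shifting-theorem factor e^(7t).
Since L{sin(6t)} = 6/(s^2 + 36), the inverse is e^(7*t)*sin(6*t).

f(t) = exp(7*t)*sin(6*t)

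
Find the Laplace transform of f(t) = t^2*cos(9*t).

2*s*(s^2 - 243)/(s^2 + 81)^3

L{cos(9t)} = s/(s^2 + 81).
Then apply L{t^2·g(t)} = (-1)^2 d^2/ds^2[G(s)] with G(s) = s/(s^2 + 81):
differentiating 2 times and applying the sign gives 2*s*(s^2 - 243)/(s^2 + 81)^3.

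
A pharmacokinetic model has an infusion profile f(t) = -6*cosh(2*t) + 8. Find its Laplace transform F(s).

The transform is linear, so treat each term independently.
L{8} = 8/s; (-6)·[L{cosh(2t)} = s/(s^2 - 4)].

F(s) = -6*s/(s^2 - 4) + 8/s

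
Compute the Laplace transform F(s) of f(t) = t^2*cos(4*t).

F(s) = 2*s*(s^2 - 48)/(s^2 + 16)^3

L{cos(4t)} = s/(s^2 + 16).
Then apply L{t^2·g(t)} = (-1)^2 d^2/ds^2[G(s)] with G(s) = s/(s^2 + 16):
differentiating 2 times and applying the sign gives 2*s*(s^2 - 48)/(s^2 + 16)^3.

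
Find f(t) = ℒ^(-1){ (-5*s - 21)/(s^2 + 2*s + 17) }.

f(t) = -4*exp(-t)*sin(4*t) - 5*exp(-t)*cos(4*t)

Complete the square in the denominator: s^2 + 2*s + 17 = (s + 1)^2 + 4^2.
Split the numerator to match: -5*s - 21 = -5·(s + 1) - 4·4.
Invert each term: -5·(s + 1)/((s + 1)^2 + 16) ↔ -5e^(-t)cos(4t); -4·4/((s + 1)^2 + 16) ↔ -4e^(-t)sin(4t).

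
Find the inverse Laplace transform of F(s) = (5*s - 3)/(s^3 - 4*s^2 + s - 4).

exp(4*t) + sin(t) - cos(t)

Factor the denominator: s^3 - 4*s^2 + s - 4 = (s - 4)*(s^2 + 1).
Partial fraction decomposition gives [1/(s - 4)] + [-s/(s^2 + 1)] + [1/(s^2 + 1)].
Invert each term: 1/(s - 4) ↔ e^(4t); -1·s/(s^2 + 1) ↔ -cos(t); 1·1/(s^2 + 1) ↔ sin(t).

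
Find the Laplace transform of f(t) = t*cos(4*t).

(s - 4)*(s + 4)/(s^2 + 16)^2

L{cos(4t)} = s/(s^2 + 16).
Then apply L{t·g(t)} = -d/ds[G(s)] with G(s) = s/(s^2 + 16):
differentiating 1 time and applying the sign gives (s - 4)*(s + 4)/(s^2 + 16)^2.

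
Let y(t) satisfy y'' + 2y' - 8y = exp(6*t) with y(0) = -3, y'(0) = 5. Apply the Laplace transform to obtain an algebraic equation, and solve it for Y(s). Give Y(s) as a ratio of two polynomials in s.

Y(s) = (-3*s^2 + 17*s + 7)/(s^3 - 4*s^2 - 20*s + 48)

Transform both sides with L{·}.
Using L{y''} = s^2 Y - s·y(0) - y'(0) and L{y'} = sY - y(0), with y(0) = -3, y'(0) = 5, the left side becomes (s^2 + 2*s - 8)Y - (-3*s - 1).
The right side is L{exp(6*t)} = 1/(s - 6).
So (s^2 + 2*s - 8)Y = 1/(s - 6) + (-3*s - 1).
Isolate Y and clear denominators.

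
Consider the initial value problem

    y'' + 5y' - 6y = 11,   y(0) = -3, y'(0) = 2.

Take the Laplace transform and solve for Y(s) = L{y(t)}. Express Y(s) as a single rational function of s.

Y(s) = (-3*s^2 - 13*s + 11)/(s^3 + 5*s^2 - 6*s)

Laplace-transform each side.
Using L{y''} = s^2 Y - s·y(0) - y'(0) and L{y'} = sY - y(0), with y(0) = -3, y'(0) = 2, the left side becomes (s^2 + 5*s - 6)Y - (-3*s - 13).
The right side is L{11} = 11/s.
So (s^2 + 5*s - 6)Y = 11/s + (-3*s - 13).
Solve for Y(s) and write it as one ratio of polynomials.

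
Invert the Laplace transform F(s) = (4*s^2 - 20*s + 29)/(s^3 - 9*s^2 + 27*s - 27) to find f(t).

Factor the denominator: s^3 - 9*s^2 + 27*s - 27 = (s - 3)^3.
Partial fraction decomposition gives [4/(s - 3)] + [4/(s - 3)^2] + [5/(s - 3)^3].
Invert each term: 4/(s - 3) ↔ 4e^(3t); 4/(s - 3)^2 ↔ 4t·e^(3t); 5/(s - 3)^3 ↔ (5/2)t^2·e^(3t).

f(t) = 5*t^2*exp(3*t)/2 + 4*t*exp(3*t) + 4*exp(3*t)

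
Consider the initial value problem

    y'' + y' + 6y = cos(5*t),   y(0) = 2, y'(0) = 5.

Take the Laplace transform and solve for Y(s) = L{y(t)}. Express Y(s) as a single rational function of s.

Take the Laplace transform of both sides.
With L{y''} = s^2 Y - s·y(0) - y'(0) and L{y'} = sY - y(0), with y(0) = 2, y'(0) = 5: the LHS transforms to (s^2 + s + 6)Y - (2*s + 7).
The right side is L{cos(5*t)} = s/(s^2 + 25).
So (s^2 + s + 6)Y = s/(s^2 + 25) + (2*s + 7).
Isolate Y and clear denominators.

Y(s) = (2*s^3 + 7*s^2 + 51*s + 175)/(s^4 + s^3 + 31*s^2 + 25*s + 150)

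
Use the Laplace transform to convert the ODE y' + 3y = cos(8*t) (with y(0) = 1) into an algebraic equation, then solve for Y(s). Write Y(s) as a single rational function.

Y(s) = (s^2 + s + 64)/(s^3 + 3*s^2 + 64*s + 192)

Apply the Laplace transform to the equation.
With L{y'} = sY - y(0) = sY - 1: the LHS transforms to (s + 3)Y - (1).
The right side is L{cos(8*t)} = s/(s^2 + 64).
So (s + 3)Y = s/(s^2 + 64) + (1).
Divide through and combine into a single rational function.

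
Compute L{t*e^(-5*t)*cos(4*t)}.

(s + 1)*(s + 9)/(s^2 + 10*s + 41)^2

L{cos(4t)} = s/(s^2 + 16).
Multiplying by e^(-5t) shifts s → s + 5, so L{e^(-5*t)*cos(4*t)} = (s + 5)/((s + 5)^2 + 16).
Then apply L{t·g(t)} = -d/ds[H(s)] with H(s) = (s + 5)/((s + 5)^2 + 16):
differentiating 1 time and applying the sign gives (s + 1)*(s + 9)/(s^2 + 10*s + 41)^2.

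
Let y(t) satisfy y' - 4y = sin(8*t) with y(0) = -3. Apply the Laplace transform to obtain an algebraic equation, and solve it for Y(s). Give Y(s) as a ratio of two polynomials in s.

Transform both sides with L{·}.
With L{y'} = sY - y(0) = sY - (-3): the LHS transforms to (s - 4)Y - (-3).
The right side is L{sin(8*t)} = 8/(s^2 + 64).
So (s - 4)Y = 8/(s^2 + 64) + (-3).
Isolate Y and clear denominators.

Y(s) = (-3*s^2 - 184)/(s^3 - 4*s^2 + 64*s - 256)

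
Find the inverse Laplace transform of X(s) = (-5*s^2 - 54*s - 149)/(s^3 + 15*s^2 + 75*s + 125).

Factor the denominator: s^3 + 15*s^2 + 75*s + 125 = (s + 5)^3.
Partial fraction decomposition gives [-5/(s + 5)] + [-4/(s + 5)^2] + [-4/(s + 5)^3].
Invert each term: -5/(s + 5) ↔ -5e^(-5t); -4/(s + 5)^2 ↔ -4t·e^(-5t); -4/(s + 5)^3 ↔ (-2)t^2·e^(-5t).

-2*t^2*exp(-5*t) - 4*t*exp(-5*t) - 5*exp(-5*t)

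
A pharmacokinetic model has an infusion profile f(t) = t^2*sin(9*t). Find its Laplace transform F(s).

F(s) = 54*(s^2 - 27)/(s^2 + 81)^3

L{sin(9t)} = 9/(s^2 + 81).
Then apply L{t^2·g(t)} = (-1)^2 d^2/ds^2[G(s)] with G(s) = 9/(s^2 + 81):
differentiating 2 times and applying the sign gives 54*(s^2 - 27)/(s^2 + 81)^3.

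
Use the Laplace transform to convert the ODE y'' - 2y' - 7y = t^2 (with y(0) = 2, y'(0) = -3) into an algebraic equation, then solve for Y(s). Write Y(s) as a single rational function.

Y(s) = (2*s^4 - 7*s^3 + 2)/(s^5 - 2*s^4 - 7*s^3)

Apply the Laplace transform to the equation.
Using L{y''} = s^2 Y - s·y(0) - y'(0) and L{y'} = sY - y(0), with y(0) = 2, y'(0) = -3, the left side becomes (s^2 - 2*s - 7)Y - (2*s - 7).
The right side is L{t^2} = 2/s^3.
So (s^2 - 2*s - 7)Y = 2/s^3 + (2*s - 7).
Divide through and combine into a single rational function.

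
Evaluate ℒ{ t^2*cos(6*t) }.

L{cos(6t)} = s/(s^2 + 36).
Then apply L{t^2·g(t)} = (-1)^2 d^2/ds^2[G(s)] with G(s) = s/(s^2 + 36):
differentiating 2 times and applying the sign gives 2*s*(s^2 - 108)/(s^2 + 36)^3.

2*s*(s^2 - 108)/(s^2 + 36)^3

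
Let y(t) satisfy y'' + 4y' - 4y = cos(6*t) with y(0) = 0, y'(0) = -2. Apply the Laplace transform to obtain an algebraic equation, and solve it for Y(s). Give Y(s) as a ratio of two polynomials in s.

Y(s) = (-2*s^2 + s - 72)/(s^4 + 4*s^3 + 32*s^2 + 144*s - 144)

Transform both sides with L{·}.
The derivative rules (L{y''} = s^2 Y - s·y(0) - y'(0) and L{y'} = sY - y(0), with y(0) = 0, y'(0) = -2) turn the left side into (s^2 + 4*s - 4)Y - (-2).
The right side is L{cos(6*t)} = s/(s^2 + 36).
So (s^2 + 4*s - 4)Y = s/(s^2 + 36) + (-2).
Divide through and combine into a single rational function.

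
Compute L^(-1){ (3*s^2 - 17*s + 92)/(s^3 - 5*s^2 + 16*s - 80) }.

Factor the denominator: s^3 - 5*s^2 + 16*s - 80 = (s - 5)*(s^2 + 16).
Partial fraction decomposition gives [2/(s - 5)] + [s/(s^2 + 16)] + [-12/(s^2 + 16)].
Invert each term: 2/(s - 5) ↔ 2e^(5t); 1·s/(s^2 + 16) ↔ cos(4t); -3·4/(s^2 + 16) ↔ -3sin(4t).

2*exp(5*t) - 3*sin(4*t) + cos(4*t)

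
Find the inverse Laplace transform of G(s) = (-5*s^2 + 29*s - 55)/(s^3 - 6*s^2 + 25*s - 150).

-exp(6*t) + sin(5*t) - 4*cos(5*t)

Factor the denominator: s^3 - 6*s^2 + 25*s - 150 = (s - 6)*(s^2 + 25).
Partial fraction decomposition gives [-1/(s - 6)] + [-4*s/(s^2 + 25)] + [5/(s^2 + 25)].
Invert each term: -1/(s - 6) ↔ -e^(6t); -4·s/(s^2 + 25) ↔ -4cos(5t); 1·5/(s^2 + 25) ↔ sin(5t).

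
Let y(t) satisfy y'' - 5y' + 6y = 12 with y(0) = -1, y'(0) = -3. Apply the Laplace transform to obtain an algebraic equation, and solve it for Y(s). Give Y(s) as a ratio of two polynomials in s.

Y(s) = (-s^2 + 2*s + 12)/(s^3 - 5*s^2 + 6*s)

Apply the Laplace transform to the equation.
Using L{y''} = s^2 Y - s·y(0) - y'(0) and L{y'} = sY - y(0), with y(0) = -1, y'(0) = -3, the left side becomes (s^2 - 5*s + 6)Y - (-s + 2).
The right side is L{12} = 12/s.
So (s^2 - 5*s + 6)Y = 12/s + (-s + 2).
Divide through and combine into a single rational function.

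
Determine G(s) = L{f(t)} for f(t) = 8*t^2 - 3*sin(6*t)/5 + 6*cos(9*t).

By linearity of the Laplace transform, transform each term separately.
(-3/5)·[L{sin(6t)} = 6/(s^2 + 36)]; (8)·[L{t^2} = 2!/s^3 = 2/s^3]; (6)·[L{cos(9t)} = s/(s^2 + 81)].

G(s) = 6*s/(s^2 + 81) - 18/(5*(s^2 + 36)) + 16/s^3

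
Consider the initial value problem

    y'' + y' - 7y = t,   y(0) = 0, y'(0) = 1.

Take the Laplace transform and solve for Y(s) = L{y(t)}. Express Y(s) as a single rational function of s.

Y(s) = (s^2 + 1)/(s^4 + s^3 - 7*s^2)

Apply the Laplace transform to the equation.
Using L{y''} = s^2 Y - s·y(0) - y'(0) and L{y'} = sY - y(0), with y(0) = 0, y'(0) = 1, the left side becomes (s^2 + s - 7)Y - (1).
The right side is L{t} = s^(-2).
So (s^2 + s - 7)Y = s^(-2) + (1).
Divide through and combine into a single rational function.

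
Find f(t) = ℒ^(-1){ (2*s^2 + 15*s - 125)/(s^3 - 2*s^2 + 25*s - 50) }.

f(t) = -3*exp(2*t) + 5*sin(5*t) + 5*cos(5*t)

Factor the denominator: s^3 - 2*s^2 + 25*s - 50 = (s - 2)*(s^2 + 25).
Partial fraction decomposition gives [-3/(s - 2)] + [5*s/(s^2 + 25)] + [25/(s^2 + 25)].
Invert each term: -3/(s - 2) ↔ -3e^(2t); 5·s/(s^2 + 25) ↔ 5cos(5t); 5·5/(s^2 + 25) ↔ 5sin(5t).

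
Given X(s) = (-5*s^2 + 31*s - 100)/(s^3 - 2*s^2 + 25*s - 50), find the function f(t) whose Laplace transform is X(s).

Factor the denominator: s^3 - 2*s^2 + 25*s - 50 = (s - 2)*(s^2 + 25).
Partial fraction decomposition gives [-2/(s - 2)] + [-3*s/(s^2 + 25)] + [25/(s^2 + 25)].
Invert each term: -2/(s - 2) ↔ -2e^(2t); -3·s/(s^2 + 25) ↔ -3cos(5t); 5·5/(s^2 + 25) ↔ 5sin(5t).

f(t) = -2*exp(2*t) + 5*sin(5*t) - 3*cos(5*t)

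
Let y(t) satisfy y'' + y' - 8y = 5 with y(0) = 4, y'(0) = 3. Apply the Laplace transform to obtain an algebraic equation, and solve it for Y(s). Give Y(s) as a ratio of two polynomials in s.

Apply the Laplace transform to the equation.
With L{y''} = s^2 Y - s·y(0) - y'(0) and L{y'} = sY - y(0), with y(0) = 4, y'(0) = 3: the LHS transforms to (s^2 + s - 8)Y - (4*s + 7).
The right side is L{5} = 5/s.
So (s^2 + s - 8)Y = 5/s + (4*s + 7).
Divide through and combine into a single rational function.

Y(s) = (4*s^2 + 7*s + 5)/(s^3 + s^2 - 8*s)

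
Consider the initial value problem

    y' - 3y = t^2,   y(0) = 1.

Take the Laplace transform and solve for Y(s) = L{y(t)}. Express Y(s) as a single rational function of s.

Laplace-transform each side.
The derivative rules (L{y'} = sY - y(0) = sY - 1) turn the left side into (s - 3)Y - (1).
The right side is L{t^2} = 2/s^3.
So (s - 3)Y = 2/s^3 + (1).
Solve for Y(s) and write it as one ratio of polynomials.

Y(s) = (s^3 + 2)/(s^4 - 3*s^3)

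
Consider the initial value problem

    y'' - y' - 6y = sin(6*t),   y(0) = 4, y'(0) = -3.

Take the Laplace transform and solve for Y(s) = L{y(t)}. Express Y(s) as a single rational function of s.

Apply the Laplace transform to the equation.
The derivative rules (L{y''} = s^2 Y - s·y(0) - y'(0) and L{y'} = sY - y(0), with y(0) = 4, y'(0) = -3) turn the left side into (s^2 - s - 6)Y - (4*s - 7).
The right side is L{sin(6*t)} = 6/(s^2 + 36).
So (s^2 - s - 6)Y = 6/(s^2 + 36) + (4*s - 7).
Solve for Y(s) and write it as one ratio of polynomials.

Y(s) = (4*s^3 - 7*s^2 + 144*s - 246)/(s^4 - s^3 + 30*s^2 - 36*s - 216)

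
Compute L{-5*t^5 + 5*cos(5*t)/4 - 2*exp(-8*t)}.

5*s/(4*(s^2 + 25)) - 2/(s + 8) - 600/s^6

By linearity of the Laplace transform, transform each term separately.
(-5)·[L{t^5} = 5!/s^6 = 120/s^6]; (-2)·[L{e^(-8t)} = 1/(s + 8)]; (5/4)·[L{cos(5t)} = s/(s^2 + 25)].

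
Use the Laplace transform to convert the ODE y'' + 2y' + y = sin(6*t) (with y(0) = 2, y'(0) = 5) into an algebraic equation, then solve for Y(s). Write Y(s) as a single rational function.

Y(s) = (2*s^3 + 9*s^2 + 72*s + 330)/(s^4 + 2*s^3 + 37*s^2 + 72*s + 36)

Apply the Laplace transform to the equation.
The derivative rules (L{y''} = s^2 Y - s·y(0) - y'(0) and L{y'} = sY - y(0), with y(0) = 2, y'(0) = 5) turn the left side into (s^2 + 2*s + 1)Y - (2*s + 9).
The right side is L{sin(6*t)} = 6/(s^2 + 36).
So (s^2 + 2*s + 1)Y = 6/(s^2 + 36) + (2*s + 9).
Solve for Y(s) and write it as one ratio of polynomials.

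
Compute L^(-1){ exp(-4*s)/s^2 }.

The factor e^(-4s) signals a time shift by c = 4 (second shifting theorem).
L{t} = 1!/s^2 = 1/s^2, so L^-1{s^(-2)} = t.
Hence the inverse is u(t - 4) times that function evaluated at t - 4.

Heaviside(t - 4)*(t - 4)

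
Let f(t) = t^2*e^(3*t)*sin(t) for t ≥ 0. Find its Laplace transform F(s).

L{sin(t)} = 1/(s^2 + 1).
Multiplying by e^(3t) shifts s → s - 3, so L{e^(3*t)*sin(t)} = 1/((s - 3)^2 + 1).
Then apply L{t^2·g(t)} = (-1)^2 d^2/ds^2[G(s)] with G(s) = 1/((s - 3)^2 + 1):
differentiating 2 times and applying the sign gives 2*(3*s^2 - 18*s + 26)/(s^2 - 6*s + 10)^3.

F(s) = 2*(3*s^2 - 18*s + 26)/(s^2 - 6*s + 10)^3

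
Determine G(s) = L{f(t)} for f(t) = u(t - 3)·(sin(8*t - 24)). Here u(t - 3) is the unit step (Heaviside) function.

By the second shifting theorem, L{u(t - c)·g(t - c)} = e^(-cs)·H(s) with c = 3 and H(s) = L{g(t)}.
L{sin(8t)} = 8/(s^2 + 64).

G(s) = 8*exp(-3*s)/(s^2 + 64)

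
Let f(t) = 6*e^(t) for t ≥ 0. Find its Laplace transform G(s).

L{6} = 6/s.
By the first shifting theorem, multiplying by e^(t) replaces s with s - 1.

G(s) = 6/(s - 1)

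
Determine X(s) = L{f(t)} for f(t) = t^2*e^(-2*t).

X(s) = 2/(s + 2)^3

L{e^(-2t)} = 1/(s + 2).
Then apply L{t^2·g(t)} = (-1)^2 d^2/ds^2[G(s)] with G(s) = 1/(s + 2):
differentiating 2 times and applying the sign gives 2/(s + 2)^3.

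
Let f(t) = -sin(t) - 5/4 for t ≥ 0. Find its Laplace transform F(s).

F(s) = -1/(s^2 + 1) - 5/(4*s)

By linearity of the Laplace transform, transform each term separately.
(-1)·[L{sin(t)} = 1/(s^2 + 1)]; L{-5/4} = (-5/4)/s.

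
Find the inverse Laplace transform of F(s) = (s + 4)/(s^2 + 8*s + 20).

Rewrite the denominator: s^2 + 8*s + 20 = (s + 4)^2 + 4.
The form in (s + 4) signals a first-shifting-theorem factor e^(-4t).
Since L{cos(2t)} = s/(s^2 + 4), the inverse is e^(-4*t)*cos(2*t).

exp(-4*t)*cos(2*t)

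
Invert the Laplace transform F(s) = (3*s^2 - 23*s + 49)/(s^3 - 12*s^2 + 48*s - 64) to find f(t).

Factor the denominator: s^3 - 12*s^2 + 48*s - 64 = (s - 4)^3.
Partial fraction decomposition gives [3/(s - 4)] + [(s - 4)^(-2)] + [5/(s - 4)^3].
Invert each term: 3/(s - 4) ↔ 3e^(4t); 1/(s - 4)^2 ↔ t·e^(4t); 5/(s - 4)^3 ↔ (5/2)t^2·e^(4t).

f(t) = 5*t^2*exp(4*t)/2 + t*exp(4*t) + 3*exp(4*t)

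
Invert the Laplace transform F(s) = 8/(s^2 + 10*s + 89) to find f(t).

f(t) = exp(-5*t)*sin(8*t)

Rewrite the denominator: s^2 + 10*s + 89 = (s + 5)^2 + 64.
The form in (s + 5) signals a first-shifting-theorem factor e^(-5t).
Since L{sin(8t)} = 8/(s^2 + 64), the inverse is e^(-5*t)*sin(8*t).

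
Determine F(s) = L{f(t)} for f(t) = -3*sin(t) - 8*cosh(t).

F(s) = -8*s/(s^2 - 1) - 3/(s^2 + 1)

Apply the Laplace transform termwise.
(-3)·[L{sin(t)} = 1/(s^2 + 1)]; (-8)·[L{cosh(t)} = s/(s^2 - 1)].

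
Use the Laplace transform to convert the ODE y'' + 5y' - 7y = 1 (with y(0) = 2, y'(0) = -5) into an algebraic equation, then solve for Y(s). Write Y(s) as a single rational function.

Y(s) = (2*s^2 + 5*s + 1)/(s^3 + 5*s^2 - 7*s)

Laplace-transform each side.
With L{y''} = s^2 Y - s·y(0) - y'(0) and L{y'} = sY - y(0), with y(0) = 2, y'(0) = -5: the LHS transforms to (s^2 + 5*s - 7)Y - (2*s + 5).
The right side is L{1} = 1/s.
So (s^2 + 5*s - 7)Y = 1/s + (2*s + 5).
Solve for Y(s) and write it as one ratio of polynomials.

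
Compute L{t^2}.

2/s^3

L{t^2} = 2!/s^3 = 2/s^3.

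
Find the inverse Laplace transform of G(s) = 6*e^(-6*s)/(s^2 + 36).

The factor e^(-6s) signals a time shift by c = 6 (second shifting theorem).
L{sin(6t)} = 6/(s^2 + 36), so L^-1{6/(s^2 + 36)} = sin(6*t).
Hence the inverse is u(t - 6) times that function evaluated at t - 6.

Heaviside(t - 6)*(sin(6*t - 36))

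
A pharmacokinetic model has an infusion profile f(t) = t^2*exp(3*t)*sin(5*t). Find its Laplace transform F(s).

F(s) = 10*(3*s^2 - 18*s + 2)/(s^2 - 6*s + 34)^3

L{sin(5t)} = 5/(s^2 + 25).
Multiplying by e^(3t) shifts s → s - 3, so L{exp(3*t)*sin(5*t)} = 5/((s - 3)^2 + 25).
Then apply L{t^2·g(t)} = (-1)^2 d^2/ds^2[G(s)] with G(s) = 5/((s - 3)^2 + 25):
differentiating 2 times and applying the sign gives 10*(3*s^2 - 18*s + 2)/(s^2 - 6*s + 34)^3.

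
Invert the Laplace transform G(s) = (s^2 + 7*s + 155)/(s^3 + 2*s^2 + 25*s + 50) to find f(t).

Factor the denominator: s^3 + 2*s^2 + 25*s + 50 = (s + 2)*(s^2 + 25).
Partial fraction decomposition gives [5/(s + 2)] + [-4*s/(s^2 + 25)] + [15/(s^2 + 25)].
Invert each term: 5/(s + 2) ↔ 5e^(-2t); -4·s/(s^2 + 25) ↔ -4cos(5t); 3·5/(s^2 + 25) ↔ 3sin(5t).

f(t) = 3*sin(5*t) - 4*cos(5*t) + 5*exp(-2*t)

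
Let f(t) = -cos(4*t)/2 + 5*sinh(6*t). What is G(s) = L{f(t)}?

G(s) = -s/(2*(s^2 + 16)) + 30/(s^2 - 36)

Apply the Laplace transform termwise.
(5)·[L{sinh(6t)} = 6/(s^2 - 36)]; (-1/2)·[L{cos(4t)} = s/(s^2 + 16)].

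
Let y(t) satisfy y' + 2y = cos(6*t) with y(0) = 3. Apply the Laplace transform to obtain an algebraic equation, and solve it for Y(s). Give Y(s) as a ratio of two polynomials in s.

Apply the Laplace transform to the equation.
Using L{y'} = sY - y(0) = sY - 3, the left side becomes (s + 2)Y - (3).
The right side is L{cos(6*t)} = s/(s^2 + 36).
So (s + 2)Y = s/(s^2 + 36) + (3).
Isolate Y and clear denominators.

Y(s) = (3*s^2 + s + 108)/(s^3 + 2*s^2 + 36*s + 72)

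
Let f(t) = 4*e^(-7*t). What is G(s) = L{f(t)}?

L{4} = 4/s.
By the first shifting theorem, multiplying by e^(-7t) replaces s with s + 7.

G(s) = 4/(s + 7)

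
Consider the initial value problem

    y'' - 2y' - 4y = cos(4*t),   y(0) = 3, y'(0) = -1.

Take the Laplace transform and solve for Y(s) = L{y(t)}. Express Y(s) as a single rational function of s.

Y(s) = (3*s^3 - 7*s^2 + 49*s - 112)/(s^4 - 2*s^3 + 12*s^2 - 32*s - 64)

Apply the Laplace transform to the equation.
Using L{y''} = s^2 Y - s·y(0) - y'(0) and L{y'} = sY - y(0), with y(0) = 3, y'(0) = -1, the left side becomes (s^2 - 2*s - 4)Y - (3*s - 7).
The right side is L{cos(4*t)} = s/(s^2 + 16).
So (s^2 - 2*s - 4)Y = s/(s^2 + 16) + (3*s - 7).
Isolate Y and clear denominators.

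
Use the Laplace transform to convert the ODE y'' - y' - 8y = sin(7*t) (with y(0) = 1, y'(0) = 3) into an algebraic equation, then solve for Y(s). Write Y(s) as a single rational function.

Transform both sides with L{·}.
The derivative rules (L{y''} = s^2 Y - s·y(0) - y'(0) and L{y'} = sY - y(0), with y(0) = 1, y'(0) = 3) turn the left side into (s^2 - s - 8)Y - (s + 2).
The right side is L{sin(7*t)} = 7/(s^2 + 49).
So (s^2 - s - 8)Y = 7/(s^2 + 49) + (s + 2).
Isolate Y and clear denominators.

Y(s) = (s^3 + 2*s^2 + 49*s + 105)/(s^4 - s^3 + 41*s^2 - 49*s - 392)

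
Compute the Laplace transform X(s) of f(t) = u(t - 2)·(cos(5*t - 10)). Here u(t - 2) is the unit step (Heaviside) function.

By the second shifting theorem, L{u(t - c)·g(t - c)} = e^(-cs)·G(s) with c = 2 and G(s) = L{g(t)}.
L{cos(5t)} = s/(s^2 + 25).

X(s) = s*exp(-2*s)/(s^2 + 25)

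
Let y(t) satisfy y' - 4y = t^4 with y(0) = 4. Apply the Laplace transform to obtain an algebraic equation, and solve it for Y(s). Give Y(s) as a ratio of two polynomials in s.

Y(s) = (4*s^5 + 24)/(s^6 - 4*s^5)

Transform both sides with L{·}.
With L{y'} = sY - y(0) = sY - 4: the LHS transforms to (s - 4)Y - (4).
The right side is L{t^4} = 24/s^5.
So (s - 4)Y = 24/s^5 + (4).
Isolate Y and clear denominators.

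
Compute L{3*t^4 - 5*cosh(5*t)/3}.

-5*s/(3*(s^2 - 25)) + 72/s^5

By linearity of the Laplace transform, transform each term separately.
(3)·[L{t^4} = 4!/s^5 = 24/s^5]; (-5/3)·[L{cosh(5t)} = s/(s^2 - 25)].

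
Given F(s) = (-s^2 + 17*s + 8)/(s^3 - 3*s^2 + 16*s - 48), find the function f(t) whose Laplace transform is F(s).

Factor the denominator: s^3 - 3*s^2 + 16*s - 48 = (s - 3)*(s^2 + 16).
Partial fraction decomposition gives [2/(s - 3)] + [-3*s/(s^2 + 16)] + [8/(s^2 + 16)].
Invert each term: 2/(s - 3) ↔ 2e^(3t); -3·s/(s^2 + 16) ↔ -3cos(4t); 2·4/(s^2 + 16) ↔ 2sin(4t).

f(t) = 2*exp(3*t) + 2*sin(4*t) - 3*cos(4*t)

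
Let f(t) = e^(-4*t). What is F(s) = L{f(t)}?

L{e^(-4t)} = 1/(s + 4).

F(s) = 1/(s + 4)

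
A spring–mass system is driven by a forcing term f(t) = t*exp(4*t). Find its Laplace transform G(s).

L{e^(4t)} = 1/(s - 4).
Then apply L{t·g(t)} = -d/ds[H(s)] with H(s) = 1/(s - 4):
differentiating 1 time and applying the sign gives (s - 4)^(-2).

G(s) = (s - 4)^(-2)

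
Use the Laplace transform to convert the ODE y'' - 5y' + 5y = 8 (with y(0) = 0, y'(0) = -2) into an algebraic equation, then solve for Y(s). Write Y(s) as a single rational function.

Laplace-transform each side.
The derivative rules (L{y''} = s^2 Y - s·y(0) - y'(0) and L{y'} = sY - y(0), with y(0) = 0, y'(0) = -2) turn the left side into (s^2 - 5*s + 5)Y - (-2).
The right side is L{8} = 8/s.
So (s^2 - 5*s + 5)Y = 8/s + (-2).
Divide through and combine into a single rational function.

Y(s) = (-2*s + 8)/(s^3 - 5*s^2 + 5*s)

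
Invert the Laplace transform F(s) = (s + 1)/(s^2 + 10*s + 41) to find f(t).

f(t) = -exp(-5*t)*sin(4*t) + exp(-5*t)*cos(4*t)

Complete the square in the denominator: s^2 + 10*s + 41 = (s + 5)^2 + 4^2.
Split the numerator to match: s + 1 = 1·(s + 5) - 1·4.
Invert each term: 1·(s + 5)/((s + 5)^2 + 16) ↔ e^(-5t)cos(4t); -1·4/((s + 5)^2 + 16) ↔ -e^(-5t)sin(4t).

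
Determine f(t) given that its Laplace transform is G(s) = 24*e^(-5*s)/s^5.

The factor e^(-5s) signals a time shift by c = 5 (second shifting theorem).
L{t^4} = 4!/s^5 = 24/s^5, so L^-1{24/s^5} = t^4.
Hence the inverse is u(t - 5) times that function evaluated at t - 5.

f(t) = Heaviside(t - 5)*((t - 5)^4)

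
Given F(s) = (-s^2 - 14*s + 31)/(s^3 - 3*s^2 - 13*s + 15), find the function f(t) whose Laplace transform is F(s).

f(t) = -2*exp(5*t) - exp(t) + 2*exp(-3*t)

Factor the denominator: s^3 - 3*s^2 - 13*s + 15 = (s - 5)*(s - 1)*(s + 3).
Partial fraction decomposition gives [2/(s + 3)] + [-1/(s - 1)] + [-2/(s - 5)].
Invert each term: 2/(s + 3) ↔ 2e^(-3t); -1/(s - 1) ↔ -e^(t); -2/(s - 5) ↔ -2e^(5t).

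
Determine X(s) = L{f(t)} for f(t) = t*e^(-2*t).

X(s) = (s + 2)^(-2)

L{t} = 1!/s^2 = 1/s^2.
By the first shifting theorem, multiplying by e^(-2t) replaces s with s + 2.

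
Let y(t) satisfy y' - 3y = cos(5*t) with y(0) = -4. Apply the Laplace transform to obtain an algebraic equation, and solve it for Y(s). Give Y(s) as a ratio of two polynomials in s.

Y(s) = (-4*s^2 + s - 100)/(s^3 - 3*s^2 + 25*s - 75)

Take the Laplace transform of both sides.
The derivative rules (L{y'} = sY - y(0) = sY - (-4)) turn the left side into (s - 3)Y - (-4).
The right side is L{cos(5*t)} = s/(s^2 + 25).
So (s - 3)Y = s/(s^2 + 25) + (-4).
Solve for Y(s) and write it as one ratio of polynomials.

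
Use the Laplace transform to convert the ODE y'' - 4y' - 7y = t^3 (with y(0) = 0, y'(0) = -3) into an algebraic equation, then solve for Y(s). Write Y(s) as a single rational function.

Y(s) = (-3*s^4 + 6)/(s^6 - 4*s^5 - 7*s^4)

Transform both sides with L{·}.
With L{y''} = s^2 Y - s·y(0) - y'(0) and L{y'} = sY - y(0), with y(0) = 0, y'(0) = -3: the LHS transforms to (s^2 - 4*s - 7)Y - (-3).
The right side is L{t^3} = 6/s^4.
So (s^2 - 4*s - 7)Y = 6/s^4 + (-3).
Isolate Y and clear denominators.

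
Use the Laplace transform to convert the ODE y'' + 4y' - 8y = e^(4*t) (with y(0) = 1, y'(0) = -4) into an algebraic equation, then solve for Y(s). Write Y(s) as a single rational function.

Take the Laplace transform of both sides.
With L{y''} = s^2 Y - s·y(0) - y'(0) and L{y'} = sY - y(0), with y(0) = 1, y'(0) = -4: the LHS transforms to (s^2 + 4*s - 8)Y - (s).
The right side is L{e^(4*t)} = 1/(s - 4).
So (s^2 + 4*s - 8)Y = 1/(s - 4) + (s).
Solve for Y(s) and write it as one ratio of polynomials.

Y(s) = (s^2 - 4*s + 1)/(s^3 - 24*s + 32)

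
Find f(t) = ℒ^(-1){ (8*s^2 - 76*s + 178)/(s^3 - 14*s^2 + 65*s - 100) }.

f(t) = -2*t*exp(5*t) + 6*exp(5*t) + 2*exp(4*t)

Factor the denominator: s^3 - 14*s^2 + 65*s - 100 = (s - 5)^2*(s - 4).
Partial fraction decomposition gives [6/(s - 5)] + [-2/(s - 5)^2] + [2/(s - 4)].
Invert each term: 6/(s - 5) ↔ 6e^(5t); -2/(s - 5)^2 ↔ -2t·e^(5t); 2/(s - 4) ↔ 2e^(4t).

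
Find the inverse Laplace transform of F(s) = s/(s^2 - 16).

cosh(4*t)

Since L{cosh(4t)} = s/(s^2 - 16), the inverse is cosh(4*t).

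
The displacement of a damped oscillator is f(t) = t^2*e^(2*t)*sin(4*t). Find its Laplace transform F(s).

L{sin(4t)} = 4/(s^2 + 16).
Multiplying by e^(2t) shifts s → s - 2, so L{e^(2*t)*sin(4*t)} = 4/((s - 2)^2 + 16).
Then apply L{t^2·g(t)} = (-1)^2 d^2/ds^2[G(s)] with G(s) = 4/((s - 2)^2 + 16):
differentiating 2 times and applying the sign gives 8*(3*s^2 - 12*s - 4)/(s^2 - 4*s + 20)^3.

F(s) = 8*(3*s^2 - 12*s - 4)/(s^2 - 4*s + 20)^3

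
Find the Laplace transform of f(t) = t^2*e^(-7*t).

2/(s + 7)^3

L{e^(-7t)} = 1/(s + 7).
Then apply L{t^2·g(t)} = (-1)^2 d^2/ds^2[G(s)] with G(s) = 1/(s + 7):
differentiating 2 times and applying the sign gives 2/(s + 7)^3.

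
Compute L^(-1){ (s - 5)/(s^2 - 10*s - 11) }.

Rewrite the denominator: s^2 - 10*s - 11 = (s - 5)^2 - 36.
The form in (s - 5) signals a first-shifting-theorem factor e^(5t).
Since L{cosh(6t)} = s/(s^2 - 36), the inverse is e^(5*t)*cosh(6*t).

exp(5*t)*cosh(6*t)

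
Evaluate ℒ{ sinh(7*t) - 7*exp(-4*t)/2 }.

Apply the Laplace transform termwise.
L{sinh(7t)} = 7/(s^2 - 49); (-7/2)·[L{e^(-4t)} = 1/(s + 4)].

7/(s^2 - 49) - 7/(2*(s + 4))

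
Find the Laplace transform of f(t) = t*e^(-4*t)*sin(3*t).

L{sin(3t)} = 3/(s^2 + 9).
Multiplying by e^(-4t) shifts s → s + 4, so L{e^(-4*t)*sin(3*t)} = 3/((s + 4)^2 + 9).
Then apply L{t·g(t)} = -d/ds[H(s)] with H(s) = 3/((s + 4)^2 + 9):
differentiating 1 time and applying the sign gives 6*(s + 4)/(s^2 + 8*s + 25)^2.

6*(s + 4)/(s^2 + 8*s + 25)^2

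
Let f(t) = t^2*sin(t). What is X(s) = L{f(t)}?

X(s) = 2*(3*s^2 - 1)/(s^2 + 1)^3

L{sin(t)} = 1/(s^2 + 1).
Then apply L{t^2·g(t)} = (-1)^2 d^2/ds^2[G(s)] with G(s) = 1/(s^2 + 1):
differentiating 2 times and applying the sign gives 2*(3*s^2 - 1)/(s^2 + 1)^3.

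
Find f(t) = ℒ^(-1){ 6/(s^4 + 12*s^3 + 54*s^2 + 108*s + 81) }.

f(t) = t^3*exp(-3*t)

Rewrite the denominator: s^4 + 12*s^3 + 54*s^2 + 108*s + 81 = (s + 3)^4.
The form in (s + 3) signals a first-shifting-theorem factor e^(-3t).
Since L{t^3} = 3!/s^4 = 6/s^4, the inverse is t^3*e^(-3*t).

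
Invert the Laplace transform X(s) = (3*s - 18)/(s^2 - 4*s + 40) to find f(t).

f(t) = -2*exp(2*t)*sin(6*t) + 3*exp(2*t)*cos(6*t)

Complete the square in the denominator: s^2 - 4*s + 40 = (s - 2)^2 + 6^2.
Split the numerator to match: 3*s - 18 = 3·(s - 2) - 2·6.
Invert each term: 3·(s - 2)/((s - 2)^2 + 36) ↔ 3e^(2t)cos(6t); -2·6/((s - 2)^2 + 36) ↔ -2e^(2t)sin(6t).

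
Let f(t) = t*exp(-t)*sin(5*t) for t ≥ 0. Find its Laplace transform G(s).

L{sin(5t)} = 5/(s^2 + 25).
Multiplying by e^(-t) shifts s → s + 1, so L{exp(-t)*sin(5*t)} = 5/((s + 1)^2 + 25).
Then apply L{t·g(t)} = -d/ds[H(s)] with H(s) = 5/((s + 1)^2 + 25):
differentiating 1 time and applying the sign gives 10*(s + 1)/(s^2 + 2*s + 26)^2.

G(s) = 10*(s + 1)/(s^2 + 2*s + 26)^2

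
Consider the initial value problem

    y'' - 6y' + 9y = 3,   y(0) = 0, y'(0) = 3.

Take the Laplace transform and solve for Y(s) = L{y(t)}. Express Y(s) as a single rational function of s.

Y(s) = (3*s + 3)/(s^3 - 6*s^2 + 9*s)

Transform both sides with L{·}.
With L{y''} = s^2 Y - s·y(0) - y'(0) and L{y'} = sY - y(0), with y(0) = 0, y'(0) = 3: the LHS transforms to (s^2 - 6*s + 9)Y - (3).
The right side is L{3} = 3/s.
So (s^2 - 6*s + 9)Y = 3/s + (3).
Isolate Y and clear denominators.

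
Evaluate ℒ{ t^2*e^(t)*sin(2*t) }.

4*(3*s^2 - 6*s - 1)/(s^2 - 2*s + 5)^3

L{sin(2t)} = 2/(s^2 + 4).
Multiplying by e^(t) shifts s → s - 1, so L{e^(t)*sin(2*t)} = 2/((s - 1)^2 + 4).
Then apply L{t^2·g(t)} = (-1)^2 d^2/ds^2[G(s)] with G(s) = 2/((s - 1)^2 + 4):
differentiating 2 times and applying the sign gives 4*(3*s^2 - 6*s - 1)/(s^2 - 2*s + 5)^3.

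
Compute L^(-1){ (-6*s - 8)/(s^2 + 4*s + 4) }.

Factor the denominator: s^2 + 4*s + 4 = (s + 2)^2.
Partial fraction decomposition gives [-6/(s + 2)] + [4/(s + 2)^2].
Invert each term: -6/(s + 2) ↔ -6e^(-2t); 4/(s + 2)^2 ↔ 4t·e^(-2t).

4*t*exp(-2*t) - 6*exp(-2*t)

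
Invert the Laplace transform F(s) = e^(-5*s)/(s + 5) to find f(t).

f(t) = Heaviside(t - 5)*(exp(-5*t + 25))

The factor e^(-5s) signals a time shift by c = 5 (second shifting theorem).
L{e^(-5t)} = 1/(s + 5), so L^-1{1/(s + 5)} = e^(-5*t).
Hence the inverse is u(t - 5) times that function evaluated at t - 5.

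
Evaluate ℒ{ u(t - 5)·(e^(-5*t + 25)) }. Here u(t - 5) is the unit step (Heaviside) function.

exp(-5*s)/(s + 5)

By the second shifting theorem, L{u(t - c)·g(t - c)} = e^(-cs)·G(s) with c = 5 and G(s) = L{g(t)}.
L{e^(-5t)} = 1/(s + 5).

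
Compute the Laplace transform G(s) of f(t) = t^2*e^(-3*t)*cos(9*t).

L{cos(9t)} = s/(s^2 + 81).
Multiplying by e^(-3t) shifts s → s + 3, so L{e^(-3*t)*cos(9*t)} = (s + 3)/((s + 3)^2 + 81).
Then apply L{t^2·g(t)} = (-1)^2 d^2/ds^2[H(s)] with H(s) = (s + 3)/((s + 3)^2 + 81):
differentiating 2 times and applying the sign gives 2*(s + 3)*(s^2 + 6*s - 234)/(s^2 + 6*s + 90)^3.

G(s) = 2*(s + 3)*(s^2 + 6*s - 234)/(s^2 + 6*s + 90)^3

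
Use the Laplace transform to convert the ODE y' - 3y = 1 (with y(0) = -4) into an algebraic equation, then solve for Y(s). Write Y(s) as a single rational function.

Laplace-transform each side.
Using L{y'} = sY - y(0) = sY - (-4), the left side becomes (s - 3)Y - (-4).
The right side is L{1} = 1/s.
So (s - 3)Y = 1/s + (-4).
Solve for Y(s) and write it as one ratio of polynomials.

Y(s) = (-4*s + 1)/(s^2 - 3*s)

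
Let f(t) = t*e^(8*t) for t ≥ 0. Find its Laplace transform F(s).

L{e^(8t)} = 1/(s - 8).
Then apply L{t·g(t)} = -d/ds[G(s)] with G(s) = 1/(s - 8):
differentiating 1 time and applying the sign gives (s - 8)^(-2).

F(s) = (s - 8)^(-2)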